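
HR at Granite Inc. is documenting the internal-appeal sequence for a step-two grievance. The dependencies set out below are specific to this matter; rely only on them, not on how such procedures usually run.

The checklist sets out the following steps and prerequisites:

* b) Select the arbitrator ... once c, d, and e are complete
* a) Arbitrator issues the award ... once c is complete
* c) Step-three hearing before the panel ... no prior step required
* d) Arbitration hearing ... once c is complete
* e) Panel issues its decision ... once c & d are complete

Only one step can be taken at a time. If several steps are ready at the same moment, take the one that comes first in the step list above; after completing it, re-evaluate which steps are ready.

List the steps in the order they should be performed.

c, a, d, e, b

Only c has no prerequisites, so it is first.
Now a and d have their prerequisites met. a is listed earlier, so a next.
d needed c, now all done → d.
e is the only step now ready → e.
b needed c, d and e, now all done → b.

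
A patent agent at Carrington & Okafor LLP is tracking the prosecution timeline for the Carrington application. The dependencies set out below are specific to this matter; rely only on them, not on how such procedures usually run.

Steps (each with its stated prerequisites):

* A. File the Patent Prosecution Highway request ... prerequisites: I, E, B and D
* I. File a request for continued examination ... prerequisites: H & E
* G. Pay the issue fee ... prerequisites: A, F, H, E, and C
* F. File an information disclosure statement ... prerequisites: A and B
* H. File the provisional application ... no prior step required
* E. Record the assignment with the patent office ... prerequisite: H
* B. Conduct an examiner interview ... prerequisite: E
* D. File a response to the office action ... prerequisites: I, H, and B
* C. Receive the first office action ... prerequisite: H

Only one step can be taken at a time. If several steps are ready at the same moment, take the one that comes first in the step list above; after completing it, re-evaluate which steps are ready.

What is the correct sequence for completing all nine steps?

H is the only step with nothing outstanding, so it goes first.
E and C are both available; E is listed earlier → E.
I and B now also ready, so the ready set is {I, B, C}; I is listed earlier → I.
Now B and C have their prerequisites met. B is listed earlier, so B next.
Now D and C have their prerequisites met. D is listed earlier, so D next.
A now also ready, so the ready set is {A, C}; A is listed earlier → A.
Ready: F and C. F is listed earlier → F.
C is the only step now ready → C.
Next only G has its prerequisites met → G.

H → E → I → B → D → A → F → C → G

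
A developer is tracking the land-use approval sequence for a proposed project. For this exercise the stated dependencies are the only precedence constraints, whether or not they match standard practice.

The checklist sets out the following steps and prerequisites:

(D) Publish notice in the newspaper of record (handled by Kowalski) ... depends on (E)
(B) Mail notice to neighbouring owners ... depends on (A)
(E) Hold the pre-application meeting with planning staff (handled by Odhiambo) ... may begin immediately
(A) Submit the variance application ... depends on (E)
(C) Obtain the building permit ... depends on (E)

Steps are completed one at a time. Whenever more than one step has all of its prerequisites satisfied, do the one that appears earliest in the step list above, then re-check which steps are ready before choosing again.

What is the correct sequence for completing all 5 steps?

Only (E) has no prerequisites, so it is first.
Now (D), (A) and (C) have their prerequisites met. (D) is listed earlier, so (D) next.
Now (A) and (C) have their prerequisites met. (A) is listed earlier, so (A) next.
(B) now also ready, so the ready set is {(B), (C)}; (B) is listed earlier → (B).
That leaves (C) as the only ready step → (C).

(E) (D) (A) (B) (C)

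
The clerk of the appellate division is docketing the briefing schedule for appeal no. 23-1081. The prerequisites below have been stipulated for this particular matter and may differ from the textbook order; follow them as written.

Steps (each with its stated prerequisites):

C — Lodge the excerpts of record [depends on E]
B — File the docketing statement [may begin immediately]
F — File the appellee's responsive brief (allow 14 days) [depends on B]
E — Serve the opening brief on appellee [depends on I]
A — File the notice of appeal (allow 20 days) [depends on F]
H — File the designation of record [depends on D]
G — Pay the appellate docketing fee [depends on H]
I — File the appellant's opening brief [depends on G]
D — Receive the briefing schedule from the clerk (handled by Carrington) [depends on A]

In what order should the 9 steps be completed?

B → F → A → D → H → G → I → E → C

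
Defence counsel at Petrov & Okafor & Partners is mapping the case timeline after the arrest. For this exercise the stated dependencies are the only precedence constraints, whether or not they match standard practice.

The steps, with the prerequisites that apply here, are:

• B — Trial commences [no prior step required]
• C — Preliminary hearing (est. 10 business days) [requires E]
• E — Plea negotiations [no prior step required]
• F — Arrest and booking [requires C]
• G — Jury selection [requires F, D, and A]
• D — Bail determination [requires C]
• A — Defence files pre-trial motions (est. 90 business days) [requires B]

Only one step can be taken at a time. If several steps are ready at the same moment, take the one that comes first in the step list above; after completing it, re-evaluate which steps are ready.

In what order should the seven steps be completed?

B E C F D A G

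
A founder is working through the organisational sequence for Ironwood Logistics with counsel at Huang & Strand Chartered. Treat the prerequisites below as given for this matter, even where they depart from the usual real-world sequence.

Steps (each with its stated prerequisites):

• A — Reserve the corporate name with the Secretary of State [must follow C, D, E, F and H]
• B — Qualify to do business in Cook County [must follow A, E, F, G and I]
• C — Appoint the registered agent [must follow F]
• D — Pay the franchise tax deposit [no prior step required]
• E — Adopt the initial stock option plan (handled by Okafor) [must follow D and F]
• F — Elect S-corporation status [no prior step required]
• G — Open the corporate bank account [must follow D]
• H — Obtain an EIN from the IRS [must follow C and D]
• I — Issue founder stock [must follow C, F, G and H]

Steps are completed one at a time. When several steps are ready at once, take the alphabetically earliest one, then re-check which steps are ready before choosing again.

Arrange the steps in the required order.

D and F have no prerequisites; D has the earlier label, so D is first.
Ready: F and G. F has the earlier label → F.
C and E now also ready, so the ready set is {C, E, G}; C has the earlier label → C.
H now also ready, so the ready set is {E, G, H}; E has the earlier label → E.
Now G and H have their prerequisites met. G has the earlier label, so G next.
Next only H has its prerequisites met → H.
A and I are both available; A has the earlier label → A.
I needed C, F, G and H, now all done → I.
Next only B has its prerequisites met → B.

D → F → C → E → G → H → A → I → B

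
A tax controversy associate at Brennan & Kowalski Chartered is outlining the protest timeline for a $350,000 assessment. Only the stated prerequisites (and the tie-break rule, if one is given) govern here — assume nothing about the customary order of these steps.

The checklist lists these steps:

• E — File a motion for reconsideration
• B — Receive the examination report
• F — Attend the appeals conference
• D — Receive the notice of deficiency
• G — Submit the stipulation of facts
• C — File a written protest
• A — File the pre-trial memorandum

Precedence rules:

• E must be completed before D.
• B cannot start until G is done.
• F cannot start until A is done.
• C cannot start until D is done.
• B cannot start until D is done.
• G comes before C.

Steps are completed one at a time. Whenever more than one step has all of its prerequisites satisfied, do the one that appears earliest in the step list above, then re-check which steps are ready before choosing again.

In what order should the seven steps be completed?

E → D → G → B → C → A → F

Nothing is required for E, G and A. E is listed earlier → E first.
Ready: D, G and A. D is listed earlier → D.
Now G and A have their prerequisites met. G is listed earlier, so G next.
Ready: B, C and A. B is listed earlier → B.
Ready: C and A. C is listed earlier → C.
That leaves A as the only ready step → A.
Next only F has its prerequisites met → F.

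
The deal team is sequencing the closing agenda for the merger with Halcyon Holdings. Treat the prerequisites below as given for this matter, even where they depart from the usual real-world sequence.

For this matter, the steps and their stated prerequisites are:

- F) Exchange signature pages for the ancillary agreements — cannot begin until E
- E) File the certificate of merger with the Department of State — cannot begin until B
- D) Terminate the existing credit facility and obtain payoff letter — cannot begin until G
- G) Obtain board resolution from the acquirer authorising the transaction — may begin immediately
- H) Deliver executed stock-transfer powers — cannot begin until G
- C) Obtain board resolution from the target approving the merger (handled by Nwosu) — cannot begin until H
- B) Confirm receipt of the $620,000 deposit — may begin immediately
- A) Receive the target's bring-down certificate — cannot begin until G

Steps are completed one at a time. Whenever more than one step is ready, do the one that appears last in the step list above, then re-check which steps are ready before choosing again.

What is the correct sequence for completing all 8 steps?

Nothing is required for B and G. B is listed later → B first.
E now also ready, so the ready set is {G, E}; G is listed later → G.
Ready: A, H, D and E. A is listed later → A.
H, D and E are all available; H is listed later → H.
C now also ready, so the ready set is {C, D, E}; C is listed later → C.
Ready: D and E. D is listed later → D.
That leaves E as the only ready step → E.
F is the only step now ready → F.

B, G, A, H, C, D, E, F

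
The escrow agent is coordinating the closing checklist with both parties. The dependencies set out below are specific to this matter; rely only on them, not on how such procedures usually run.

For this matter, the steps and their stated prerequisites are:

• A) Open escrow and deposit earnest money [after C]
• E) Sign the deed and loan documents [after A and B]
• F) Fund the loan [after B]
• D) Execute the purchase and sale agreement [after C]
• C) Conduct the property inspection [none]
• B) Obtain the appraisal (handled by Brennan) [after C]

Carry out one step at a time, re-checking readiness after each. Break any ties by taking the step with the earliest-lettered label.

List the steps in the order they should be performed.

C, A, B, D, E, F

C is the only step with nothing outstanding, so it goes first.
A, B and D are all available; A has the earlier label → A.
Now B and D have their prerequisites met. B has the earlier label, so B next.
Now D, E and F have their prerequisites met. D has the earlier label, so D next.
Ready: E and F. E has the earlier label → E.
That leaves F as the only ready step → F.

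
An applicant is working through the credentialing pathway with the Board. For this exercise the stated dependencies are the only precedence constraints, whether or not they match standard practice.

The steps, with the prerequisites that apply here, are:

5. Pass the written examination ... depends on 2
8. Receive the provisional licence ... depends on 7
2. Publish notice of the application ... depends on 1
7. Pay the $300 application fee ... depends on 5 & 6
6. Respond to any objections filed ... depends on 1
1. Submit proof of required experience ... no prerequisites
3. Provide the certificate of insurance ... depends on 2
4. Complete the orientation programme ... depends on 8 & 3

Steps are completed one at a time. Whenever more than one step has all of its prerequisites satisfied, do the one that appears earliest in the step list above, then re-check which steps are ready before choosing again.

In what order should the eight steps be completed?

1, 2, 5, 6, 7, 8, 3, 4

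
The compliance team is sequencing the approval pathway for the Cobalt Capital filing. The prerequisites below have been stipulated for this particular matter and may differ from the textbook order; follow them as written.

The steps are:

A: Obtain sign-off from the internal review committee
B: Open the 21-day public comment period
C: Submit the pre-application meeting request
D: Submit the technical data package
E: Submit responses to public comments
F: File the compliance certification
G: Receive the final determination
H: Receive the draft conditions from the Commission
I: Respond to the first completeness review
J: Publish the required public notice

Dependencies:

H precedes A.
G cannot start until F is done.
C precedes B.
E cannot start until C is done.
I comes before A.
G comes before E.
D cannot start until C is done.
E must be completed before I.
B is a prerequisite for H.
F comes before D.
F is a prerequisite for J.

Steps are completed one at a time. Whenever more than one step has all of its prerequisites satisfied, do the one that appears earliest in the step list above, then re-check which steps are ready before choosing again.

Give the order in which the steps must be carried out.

C B F D G E H I A J

C and F have no prerequisites; C is listed earlier, so C is first.
Now B and F have their prerequisites met. B is listed earlier, so B next.
H now also ready, so the ready set is {F, H}; F is listed earlier → F.
D, G and J now also ready, so the ready set is {D, G, H, J}; D is listed earlier → D.
Now G, H and J have their prerequisites met. G is listed earlier, so G next.
Now E, H and J have their prerequisites met. E is listed earlier, so E next.
H, I and J are all available; H is listed earlier → H.
Ready: I and J. I is listed earlier → I.
Now A and J have their prerequisites met. A is listed earlier, so A next.
That leaves J as the only ready step → J.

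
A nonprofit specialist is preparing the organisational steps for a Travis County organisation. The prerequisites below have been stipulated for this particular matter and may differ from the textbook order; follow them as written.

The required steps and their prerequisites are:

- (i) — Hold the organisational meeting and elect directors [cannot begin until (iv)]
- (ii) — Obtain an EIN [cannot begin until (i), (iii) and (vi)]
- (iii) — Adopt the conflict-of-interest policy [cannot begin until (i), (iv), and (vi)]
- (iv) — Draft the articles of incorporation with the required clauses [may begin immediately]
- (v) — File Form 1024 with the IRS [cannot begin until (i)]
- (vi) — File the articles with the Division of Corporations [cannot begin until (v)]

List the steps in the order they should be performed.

Only (iv) has no prerequisites, so it is first.
(i) needed (iv), now all done → (i).
(v) needed (i), now all done → (v).
(vi) needed (v), now all done → (vi).
(iii) is the only step now ready → (iii).
(ii) needed (i), (iii) and (vi), now all done → (ii).

(iv), (i), (v), (vi), (iii), (ii)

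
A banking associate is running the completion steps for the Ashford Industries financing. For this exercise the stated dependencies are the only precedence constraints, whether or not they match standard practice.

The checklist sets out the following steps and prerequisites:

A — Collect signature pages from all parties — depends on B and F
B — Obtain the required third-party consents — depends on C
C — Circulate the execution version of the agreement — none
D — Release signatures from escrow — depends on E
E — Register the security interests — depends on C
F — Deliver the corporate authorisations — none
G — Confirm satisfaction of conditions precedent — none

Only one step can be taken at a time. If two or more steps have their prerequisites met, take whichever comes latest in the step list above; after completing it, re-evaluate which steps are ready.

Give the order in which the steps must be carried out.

G, F, C, E, D, B, A

G, F and C have no prerequisites; G is listed later, so G is first.
Ready: F and C. F is listed later → F.
Next only C has its prerequisites met → C.
Ready: E and B. E is listed later → E.
D and B are both available; D is listed later → D.
B needed C, now all done → B.
A needed F and B, now all done → A.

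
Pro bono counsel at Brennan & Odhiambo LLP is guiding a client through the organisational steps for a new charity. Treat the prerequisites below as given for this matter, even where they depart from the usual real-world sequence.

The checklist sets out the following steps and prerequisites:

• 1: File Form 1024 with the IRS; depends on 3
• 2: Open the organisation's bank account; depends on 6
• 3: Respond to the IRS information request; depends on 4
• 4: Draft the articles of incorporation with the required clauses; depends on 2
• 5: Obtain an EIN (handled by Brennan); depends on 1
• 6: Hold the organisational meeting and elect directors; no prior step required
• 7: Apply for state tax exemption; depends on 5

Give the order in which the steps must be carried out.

Only 6 has no prerequisites, so it is first.
2 is the only step now ready → 2.
4 is the only step now ready → 4.
3 needed 4, now all done → 3.
1 is the only step now ready → 1.
That leaves 5 as the only ready step → 5.
Next only 7 has its prerequisites met → 7.

6 → 2 → 4 → 3 → 1 → 5 → 7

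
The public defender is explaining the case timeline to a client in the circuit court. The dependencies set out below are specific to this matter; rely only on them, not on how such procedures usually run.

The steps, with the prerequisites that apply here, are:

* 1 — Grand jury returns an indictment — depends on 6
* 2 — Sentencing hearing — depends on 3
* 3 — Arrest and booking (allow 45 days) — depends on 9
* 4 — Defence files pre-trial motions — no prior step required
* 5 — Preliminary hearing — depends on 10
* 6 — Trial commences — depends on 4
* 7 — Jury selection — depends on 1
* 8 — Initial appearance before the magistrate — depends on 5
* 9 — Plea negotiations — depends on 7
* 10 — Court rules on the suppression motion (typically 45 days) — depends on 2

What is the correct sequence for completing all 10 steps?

4 → 6 → 1 → 7 → 9 → 3 → 2 → 10 → 5 → 8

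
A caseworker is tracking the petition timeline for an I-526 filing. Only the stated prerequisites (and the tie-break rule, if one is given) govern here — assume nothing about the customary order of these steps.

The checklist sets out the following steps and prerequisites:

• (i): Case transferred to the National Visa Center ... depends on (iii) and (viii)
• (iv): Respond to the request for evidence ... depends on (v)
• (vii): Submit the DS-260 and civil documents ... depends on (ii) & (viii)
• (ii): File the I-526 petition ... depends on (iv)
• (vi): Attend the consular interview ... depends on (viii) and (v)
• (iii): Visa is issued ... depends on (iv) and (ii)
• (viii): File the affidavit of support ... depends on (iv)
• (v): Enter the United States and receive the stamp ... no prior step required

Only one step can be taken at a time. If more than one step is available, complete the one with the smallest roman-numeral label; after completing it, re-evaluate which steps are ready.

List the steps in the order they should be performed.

(v) is the only step with nothing outstanding, so it goes first.
That leaves (iv) as the only ready step → (iv).
Ready: (ii) and (viii). (ii) has the earlier label → (ii).
(iii) and (viii) are both available; (iii) has the earlier label → (iii).
(viii) needed (iv), now all done → (viii).
Ready: (i), (vi) and (vii). (i) has the earlier label → (i).
Now (vi) and (vii) have their prerequisites met. (vi) has the earlier label, so (vi) next.
That leaves (vii) as the only ready step → (vii).

(v), (iv), (ii), (iii), (viii), (i), (vi), (vii)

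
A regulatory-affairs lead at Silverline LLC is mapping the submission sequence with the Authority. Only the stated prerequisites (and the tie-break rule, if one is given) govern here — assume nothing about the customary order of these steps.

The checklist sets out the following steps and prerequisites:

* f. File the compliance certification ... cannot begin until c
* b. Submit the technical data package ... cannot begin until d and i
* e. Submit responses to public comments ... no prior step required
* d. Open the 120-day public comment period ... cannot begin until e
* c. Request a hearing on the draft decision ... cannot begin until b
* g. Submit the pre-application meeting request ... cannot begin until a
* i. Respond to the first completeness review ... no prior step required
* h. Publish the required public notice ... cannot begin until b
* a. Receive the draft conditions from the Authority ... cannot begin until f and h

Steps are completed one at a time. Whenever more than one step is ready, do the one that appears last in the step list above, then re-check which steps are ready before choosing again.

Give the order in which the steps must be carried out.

i and e have no prerequisites; i is listed later, so i is first.
Next only e has its prerequisites met → e.
d needed e, now all done → d.
b needed i and d, now all done → b.
Ready: h and c. h is listed later → h.
c needed b, now all done → c.
Next only f has its prerequisites met → f.
a needed h and f, now all done → a.
g needed a, now all done → g.

i, e, d, b, h, c, f, a, g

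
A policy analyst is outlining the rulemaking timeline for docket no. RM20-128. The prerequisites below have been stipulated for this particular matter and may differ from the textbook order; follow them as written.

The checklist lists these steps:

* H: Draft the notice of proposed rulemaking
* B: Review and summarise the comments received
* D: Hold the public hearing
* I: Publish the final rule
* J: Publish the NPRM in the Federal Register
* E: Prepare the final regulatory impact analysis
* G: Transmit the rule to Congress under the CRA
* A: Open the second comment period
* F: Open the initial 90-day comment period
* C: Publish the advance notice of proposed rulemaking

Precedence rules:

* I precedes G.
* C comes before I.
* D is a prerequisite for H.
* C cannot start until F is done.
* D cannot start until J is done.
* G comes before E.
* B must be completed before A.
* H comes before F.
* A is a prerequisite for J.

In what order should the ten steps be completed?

B → A → J → D → H → F → C → I → G → E

B has no prerequisites → B first.
A needed B, now all done → A.
J needed A, now all done → J.
D needed J, now all done → D.
Next only H has its prerequisites met → H.
Next only F has its prerequisites met → F.
C is the only step now ready → C.
I is the only step now ready → I.
G needed I, now all done → G.
That leaves E as the only ready step → E.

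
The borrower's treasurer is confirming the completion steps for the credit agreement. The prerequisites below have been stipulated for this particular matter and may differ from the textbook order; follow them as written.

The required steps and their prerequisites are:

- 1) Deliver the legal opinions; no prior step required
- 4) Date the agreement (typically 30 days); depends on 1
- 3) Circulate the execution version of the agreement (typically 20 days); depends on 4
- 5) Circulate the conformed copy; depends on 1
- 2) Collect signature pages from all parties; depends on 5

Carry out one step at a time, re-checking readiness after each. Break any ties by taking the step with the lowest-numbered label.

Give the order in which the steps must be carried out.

1 has no prerequisites → 1 first.
4 and 5 are both available; 4 has the earlier label → 4.
3 now also ready, so the ready set is {3, 5}; 3 has the earlier label → 3.
Next only 5 has its prerequisites met → 5.
2 is the only step now ready → 2.

1 4 3 5 2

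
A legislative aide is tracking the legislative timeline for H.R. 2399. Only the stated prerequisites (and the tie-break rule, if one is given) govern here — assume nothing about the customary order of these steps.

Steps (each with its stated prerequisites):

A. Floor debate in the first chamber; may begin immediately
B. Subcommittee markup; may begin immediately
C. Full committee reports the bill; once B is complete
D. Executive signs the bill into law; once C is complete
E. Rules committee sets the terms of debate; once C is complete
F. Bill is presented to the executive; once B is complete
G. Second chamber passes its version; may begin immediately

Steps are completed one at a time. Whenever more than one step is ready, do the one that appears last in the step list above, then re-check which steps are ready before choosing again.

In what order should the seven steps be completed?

G → B → F → C → E → D → A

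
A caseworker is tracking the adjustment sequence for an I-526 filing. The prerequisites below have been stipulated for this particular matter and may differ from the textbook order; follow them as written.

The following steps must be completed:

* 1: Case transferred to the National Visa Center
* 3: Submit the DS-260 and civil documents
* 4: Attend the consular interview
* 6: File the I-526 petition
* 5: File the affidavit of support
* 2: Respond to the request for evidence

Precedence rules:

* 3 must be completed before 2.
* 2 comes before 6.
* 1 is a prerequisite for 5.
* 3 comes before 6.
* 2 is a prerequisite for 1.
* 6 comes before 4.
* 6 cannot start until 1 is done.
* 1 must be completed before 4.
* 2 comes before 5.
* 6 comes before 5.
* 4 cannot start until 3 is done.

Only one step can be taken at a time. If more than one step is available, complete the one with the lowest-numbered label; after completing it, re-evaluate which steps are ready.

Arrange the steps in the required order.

3 is the only step with nothing outstanding, so it goes first.
2 needed 3, now all done → 2.
1 needed 2, now all done → 1.
6 needed 1, 2 and 3, now all done → 6.
Ready: 4 and 5. 4 has the earlier label → 4.
That leaves 5 as the only ready step → 5.

3, 2, 1, 6, 4, 5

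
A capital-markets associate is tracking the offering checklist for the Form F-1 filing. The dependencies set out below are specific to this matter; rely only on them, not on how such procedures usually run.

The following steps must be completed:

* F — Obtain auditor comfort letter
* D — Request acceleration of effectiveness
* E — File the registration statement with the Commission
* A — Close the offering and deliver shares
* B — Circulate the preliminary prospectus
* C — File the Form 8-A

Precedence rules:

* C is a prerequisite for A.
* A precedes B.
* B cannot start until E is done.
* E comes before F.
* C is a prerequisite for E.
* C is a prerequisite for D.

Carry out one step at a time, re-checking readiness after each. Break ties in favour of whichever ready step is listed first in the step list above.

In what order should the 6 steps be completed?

C has no prerequisites → C first.
Ready: D, E and A. D is listed earlier → D.
Ready: E and A. E is listed earlier → E.
F now also ready, so the ready set is {F, A}; F is listed earlier → F.
A needed C, now all done → A.
That leaves B as the only ready step → B.

C, D, E, F, A, B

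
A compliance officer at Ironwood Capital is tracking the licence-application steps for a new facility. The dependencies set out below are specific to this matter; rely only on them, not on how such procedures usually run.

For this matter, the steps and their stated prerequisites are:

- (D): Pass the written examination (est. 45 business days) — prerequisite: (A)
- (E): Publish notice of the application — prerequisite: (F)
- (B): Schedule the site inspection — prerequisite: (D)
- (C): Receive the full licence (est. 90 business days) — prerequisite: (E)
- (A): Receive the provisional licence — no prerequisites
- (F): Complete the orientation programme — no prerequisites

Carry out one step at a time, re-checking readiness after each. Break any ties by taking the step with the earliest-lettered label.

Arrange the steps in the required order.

(A) and (F) have no prerequisites; (A) has the earlier label, so (A) is first.
Ready: (D) and (F). (D) has the earlier label → (D).
(B) now also ready, so the ready set is {(B), (F)}; (B) has the earlier label → (B).
(F) is the only step now ready → (F).
Next only (E) has its prerequisites met → (E).
(C) needed (E), now all done → (C).

(A) → (D) → (B) → (F) → (E) → (C)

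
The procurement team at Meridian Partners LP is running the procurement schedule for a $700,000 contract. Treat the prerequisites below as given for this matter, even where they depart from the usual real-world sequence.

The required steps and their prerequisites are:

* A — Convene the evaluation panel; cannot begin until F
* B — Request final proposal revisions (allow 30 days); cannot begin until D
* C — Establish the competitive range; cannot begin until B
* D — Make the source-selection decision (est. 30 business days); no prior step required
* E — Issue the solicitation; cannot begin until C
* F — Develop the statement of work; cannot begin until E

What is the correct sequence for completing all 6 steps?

D has no prerequisites → D first.
That leaves B as the only ready step → B.
C needed B, now all done → C.
E is the only step now ready → E.
Next only F has its prerequisites met → F.
A needed F, now all done → A.

D, B, C, E, F, A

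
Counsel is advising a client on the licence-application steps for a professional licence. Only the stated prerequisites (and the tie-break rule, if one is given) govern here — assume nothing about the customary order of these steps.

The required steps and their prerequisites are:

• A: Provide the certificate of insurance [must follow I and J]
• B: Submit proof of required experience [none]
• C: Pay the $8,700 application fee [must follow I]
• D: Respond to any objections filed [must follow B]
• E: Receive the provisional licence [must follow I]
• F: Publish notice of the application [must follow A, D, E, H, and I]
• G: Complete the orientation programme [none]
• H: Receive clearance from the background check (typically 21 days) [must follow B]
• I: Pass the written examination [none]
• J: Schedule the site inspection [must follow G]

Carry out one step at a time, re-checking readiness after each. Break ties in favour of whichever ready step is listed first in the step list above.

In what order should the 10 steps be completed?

B, D, G, H, I, C, E, J, A, F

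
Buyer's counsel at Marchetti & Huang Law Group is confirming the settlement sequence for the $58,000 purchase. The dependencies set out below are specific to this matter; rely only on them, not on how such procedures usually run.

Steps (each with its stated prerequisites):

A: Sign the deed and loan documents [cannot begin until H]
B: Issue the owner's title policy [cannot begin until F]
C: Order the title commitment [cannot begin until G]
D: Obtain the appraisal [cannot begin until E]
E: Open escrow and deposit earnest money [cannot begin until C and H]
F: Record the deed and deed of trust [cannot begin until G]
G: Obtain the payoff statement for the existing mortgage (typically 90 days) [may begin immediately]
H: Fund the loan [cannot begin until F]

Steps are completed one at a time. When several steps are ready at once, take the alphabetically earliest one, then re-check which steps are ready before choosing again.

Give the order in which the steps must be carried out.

G has no prerequisites → G first.
C and F are both available; C has the earlier label → C.
F needed G, now all done → F.
B and H are both available; B has the earlier label → B.
H needed F, now all done → H.
Now A and E have their prerequisites met. A has the earlier label, so A next.
E needed C and H, now all done → E.
Next only D has its prerequisites met → D.

G, C, F, B, H, A, E, D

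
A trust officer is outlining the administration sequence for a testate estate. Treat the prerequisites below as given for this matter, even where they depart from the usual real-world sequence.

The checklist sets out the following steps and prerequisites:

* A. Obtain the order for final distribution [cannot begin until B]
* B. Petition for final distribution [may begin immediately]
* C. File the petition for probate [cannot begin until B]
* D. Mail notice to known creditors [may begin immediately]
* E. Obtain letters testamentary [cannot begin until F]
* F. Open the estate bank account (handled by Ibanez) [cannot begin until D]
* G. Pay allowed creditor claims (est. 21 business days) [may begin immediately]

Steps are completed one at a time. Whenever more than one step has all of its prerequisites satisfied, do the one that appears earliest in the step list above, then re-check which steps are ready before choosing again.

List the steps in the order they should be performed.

B, D and G have no prerequisites; B is listed earlier, so B is first.
A, C, D and G are all available; A is listed earlier → A.
Now C, D and G have their prerequisites met. C is listed earlier, so C next.
Ready: D and G. D is listed earlier → D.
Ready: F and G. F is listed earlier → F.
E now also ready, so the ready set is {E, G}; E is listed earlier → E.
That leaves G as the only ready step → G.

B A C D F E G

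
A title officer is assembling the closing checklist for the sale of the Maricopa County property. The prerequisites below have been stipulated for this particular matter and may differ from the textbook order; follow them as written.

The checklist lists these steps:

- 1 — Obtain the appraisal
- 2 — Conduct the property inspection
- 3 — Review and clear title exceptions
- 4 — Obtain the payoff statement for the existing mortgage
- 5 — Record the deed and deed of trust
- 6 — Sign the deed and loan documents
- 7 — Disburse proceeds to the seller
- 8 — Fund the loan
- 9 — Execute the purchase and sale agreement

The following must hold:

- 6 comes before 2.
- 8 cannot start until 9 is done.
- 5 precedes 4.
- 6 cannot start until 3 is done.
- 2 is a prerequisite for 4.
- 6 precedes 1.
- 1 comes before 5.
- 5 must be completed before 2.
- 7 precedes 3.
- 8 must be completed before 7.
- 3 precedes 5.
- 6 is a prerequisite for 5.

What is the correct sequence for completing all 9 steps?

Only 9 has no prerequisites, so it is first.
8 needed 9, now all done → 8.
That leaves 7 as the only ready step → 7.
3 needed 7, now all done → 3.
6 needed 3, now all done → 6.
1 is the only step now ready → 1.
5 is the only step now ready → 5.
2 needed 5 and 6, now all done → 2.
4 needed 2 and 5, now all done → 4.

9, 8, 7, 3, 6, 1, 5, 2, 4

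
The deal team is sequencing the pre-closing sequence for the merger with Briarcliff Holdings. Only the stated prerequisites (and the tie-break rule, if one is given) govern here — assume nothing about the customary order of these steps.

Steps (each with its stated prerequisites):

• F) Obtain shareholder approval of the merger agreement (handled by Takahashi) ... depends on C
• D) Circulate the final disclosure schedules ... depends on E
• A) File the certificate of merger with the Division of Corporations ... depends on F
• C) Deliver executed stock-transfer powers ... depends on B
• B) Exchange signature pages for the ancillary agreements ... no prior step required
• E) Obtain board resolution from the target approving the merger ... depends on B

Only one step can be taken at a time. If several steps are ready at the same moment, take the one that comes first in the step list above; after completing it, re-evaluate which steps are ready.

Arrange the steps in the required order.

B → C → F → A → E → D

Only B has no prerequisites, so it is first.
Ready: C and E. C is listed earlier → C.
F and E are both available; F is listed earlier → F.
A now also ready, so the ready set is {A, E}; A is listed earlier → A.
E needed B, now all done → E.
D is the only step now ready → D.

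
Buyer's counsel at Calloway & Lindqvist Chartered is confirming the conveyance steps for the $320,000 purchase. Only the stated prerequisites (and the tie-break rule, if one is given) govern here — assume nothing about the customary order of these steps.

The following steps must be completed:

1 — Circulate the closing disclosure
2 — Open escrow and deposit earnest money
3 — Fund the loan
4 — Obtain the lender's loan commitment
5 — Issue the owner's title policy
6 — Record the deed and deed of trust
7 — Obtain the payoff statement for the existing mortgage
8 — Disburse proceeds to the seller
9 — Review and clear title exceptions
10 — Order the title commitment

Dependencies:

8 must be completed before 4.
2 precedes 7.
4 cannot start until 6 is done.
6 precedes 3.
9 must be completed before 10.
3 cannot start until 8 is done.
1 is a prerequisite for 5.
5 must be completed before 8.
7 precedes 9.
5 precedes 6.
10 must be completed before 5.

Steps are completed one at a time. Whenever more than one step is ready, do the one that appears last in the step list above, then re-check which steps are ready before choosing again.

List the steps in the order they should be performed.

Nothing is required for 2 and 1. 2 is listed later → 2 first.
7 now also ready, so the ready set is {7, 1}; 7 is listed later → 7.
9 now also ready, so the ready set is {9, 1}; 9 is listed later → 9.
Ready: 10 and 1. 10 is listed later → 10.
That leaves 1 as the only ready step → 1.
5 is the only step now ready → 5.
Ready: 8 and 6. 8 is listed later → 8.
That leaves 6 as the only ready step → 6.
Now 4 and 3 have their prerequisites met. 4 is listed later, so 4 next.
That leaves 3 as the only ready step → 3.

2, 7, 9, 10, 1, 5, 8, 6, 4, 3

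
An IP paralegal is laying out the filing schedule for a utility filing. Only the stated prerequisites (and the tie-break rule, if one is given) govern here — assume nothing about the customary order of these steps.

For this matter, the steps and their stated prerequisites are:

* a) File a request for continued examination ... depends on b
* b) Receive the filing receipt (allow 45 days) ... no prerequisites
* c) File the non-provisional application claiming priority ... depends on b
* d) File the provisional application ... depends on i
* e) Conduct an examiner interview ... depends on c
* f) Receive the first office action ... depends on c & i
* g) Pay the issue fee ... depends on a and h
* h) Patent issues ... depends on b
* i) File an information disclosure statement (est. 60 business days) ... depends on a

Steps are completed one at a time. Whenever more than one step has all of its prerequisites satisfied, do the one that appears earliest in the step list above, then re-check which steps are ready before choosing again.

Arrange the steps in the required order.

b a c e h g i d f

b is the only step with nothing outstanding, so it goes first.
Ready: a, c and h. a is listed earlier → a.
Now c, h and i have their prerequisites met. c is listed earlier, so c next.
e, h and i are all available; e is listed earlier → e.
Ready: h and i. h is listed earlier → h.
Ready: g and i. g is listed earlier → g.
Next only i has its prerequisites met → i.
d and f are both available; d is listed earlier → d.
f is the only step now ready → f.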